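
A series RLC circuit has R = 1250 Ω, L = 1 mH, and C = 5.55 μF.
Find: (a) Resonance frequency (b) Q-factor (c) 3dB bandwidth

Step 1 — Resonance: ω₀ = 1/√(LC) = 1/√(0.001·5.55e-06) = 1.342e+04 rad/s.
Step 2 — f₀ = ω₀/(2π) = 2136 Hz.
Step 3 — Series Q: Q = ω₀L/R = 1.342e+04·0.001/1250 = 0.01074.
Step 4 — Bandwidth: Δω = ω₀/Q = 1.25e+06 rad/s; BW = Δω/(2π) = 1.989e+05 Hz.

(a) f₀ = 2136 Hz  (b) Q = 0.01074  (c) BW = 1.989e+05 Hz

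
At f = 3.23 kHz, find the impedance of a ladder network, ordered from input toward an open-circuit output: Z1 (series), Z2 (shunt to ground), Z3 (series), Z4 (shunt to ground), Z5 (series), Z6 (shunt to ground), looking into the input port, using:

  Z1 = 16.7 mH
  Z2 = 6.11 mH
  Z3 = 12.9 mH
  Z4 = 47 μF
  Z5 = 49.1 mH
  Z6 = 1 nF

Step 1 — Angular frequency: ω = 2π·f = 2π·3230 = 2.029e+04 rad/s.
Step 2 — Component impedances:
  Z1: Z = jωL = j·2.029e+04·0.0167 = 0 + j338.9 Ω
  Z2: Z = jωL = j·2.029e+04·0.00611 = 0 + j124 Ω
  Z3: Z = jωL = j·2.029e+04·0.0129 = 0 + j261.8 Ω
  Z4: Z = 1/(jωC) = -j/(ω·C) = 0 - j1.048 Ω
  Z5: Z = jωL = j·2.029e+04·0.0491 = 0 + j996.5 Ω
  Z6: Z = 1/(jωC) = -j/(ω·C) = 0 - j4.927e+04 Ω
Step 3 — Ladder network (open output): work backward from the far end, alternating series and parallel combinations. Z_in = 0 + j423 Ω = 423∠90.0° Ω.

Z = 0 + j423 Ω = 423∠90.0° Ω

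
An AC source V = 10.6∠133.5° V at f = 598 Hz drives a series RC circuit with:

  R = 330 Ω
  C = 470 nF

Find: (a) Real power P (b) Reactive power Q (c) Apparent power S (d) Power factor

Step 1 — Angular frequency: ω = 2π·f = 2π·598 = 3757 rad/s.
Step 2 — Component impedances:
  R: Z = R = 330 Ω
  C: Z = 1/(jωC) = -j/(ω·C) = 0 - j566.3 Ω
Step 3 — Series combination: Z_total = R + C = 330 - j566.3 Ω = 655.4∠-59.8° Ω.
Step 4 — Source phasor: V = 10.6∠133.5° V = -7.297 + j7.689 V.
Step 5 — Current: I = V / Z = -0.01574 - j0.003712 A = 0.01617∠-166.7° A.
Step 6 — Complex power: S = V·I* = 0.08632 - j0.1481 VA.
Step 7 — Real power: P = Re(S) = 0.08632 W.
Step 8 — Reactive power: Q = Im(S) = -0.1481 VAR.
Step 9 — Apparent power: |S| = 0.1714 VA.
Step 10 — Power factor: PF = P/|S| = 0.5035 (leading).

(a) P = 0.08632 W  (b) Q = -0.1481 VAR  (c) S = 0.1714 VA  (d) PF = 0.5035 (leading)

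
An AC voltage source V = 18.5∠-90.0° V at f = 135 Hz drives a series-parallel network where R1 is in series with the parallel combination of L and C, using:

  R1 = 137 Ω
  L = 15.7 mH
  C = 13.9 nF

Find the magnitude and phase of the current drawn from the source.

Step 1 — Angular frequency: ω = 2π·f = 2π·135 = 848.2 rad/s.
Step 2 — Component impedances:
  R1: Z = R = 137 Ω
  L: Z = jωL = j·848.2·0.0157 = 0 + j13.32 Ω
  C: Z = 1/(jωC) = -j/(ω·C) = 0 - j8.481e+04 Ω
Step 3 — Parallel branch: L || C = 1/(1/L + 1/C) = 0 + j13.32 Ω.
Step 4 — Series with R1: Z_total = R1 + (L || C) = 137 + j13.32 Ω = 137.6∠5.6° Ω.
Step 5 — Source phasor: V = 18.5∠-90.0° V = 0 - j18.5 V.
Step 6 — Ohm's law: I = V / Z_total = (0 - j18.5) / (137 + j13.32) = -0.01301 - j0.1338 A.
Step 7 — Convert to polar: |I| = 0.1344 A, ∠I = -95.6°.

I = 0.1344∠-95.6° A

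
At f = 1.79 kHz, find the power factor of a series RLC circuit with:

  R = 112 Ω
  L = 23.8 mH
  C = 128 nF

Step 1 — Angular frequency: ω = 2π·f = 2π·1790 = 1.125e+04 rad/s.
Step 2 — Component impedances:
  R: Z = R = 112 Ω
  L: Z = jωL = j·1.125e+04·0.0238 = 0 + j267.7 Ω
  C: Z = 1/(jωC) = -j/(ω·C) = 0 - j694.6 Ω
Step 3 — Series combination: Z_total = R + L + C = 112 - j427 Ω = 441.4∠-75.3° Ω.
Step 4 — Power factor: PF = cos(φ) = Re(Z)/|Z| = 112/441.4 = 0.2537.
Step 5 — Type: Im(Z) = -427 ⇒ leading (phase φ = -75.3°).

PF = 0.2537 (leading, φ = -75.3°)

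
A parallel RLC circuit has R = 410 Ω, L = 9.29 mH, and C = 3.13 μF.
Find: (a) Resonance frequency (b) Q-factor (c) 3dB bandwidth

Step 1 — Resonance: ω₀ = 1/√(LC) = 1/√(0.00929·3.13e-06) = 5864 rad/s.
Step 2 — f₀ = ω₀/(2π) = 933.3 Hz.
Step 3 — Parallel Q: Q = R/(ω₀L) = 410/(5864·0.00929) = 7.526.
Step 4 — Bandwidth: Δω = ω₀/Q = 779.2 rad/s; BW = Δω/(2π) = 124 Hz.

(a) f₀ = 933.3 Hz  (b) Q = 7.526  (c) BW = 124 Hz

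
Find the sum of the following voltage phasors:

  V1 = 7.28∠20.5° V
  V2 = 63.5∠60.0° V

Step 1 — Convert each phasor to rectangular form:
  V1 = 7.28·(cos(20.5°) + j·sin(20.5°)) = 6.819 + j2.55 V
  V2 = 63.5·(cos(60.0°) + j·sin(60.0°)) = 31.75 + j54.99 V
Step 2 — Sum components: V_total = 38.57 + j57.54 V.
Step 3 — Convert to polar: |V_total| = 69.27 V, ∠V_total = 56.2°.

V_total = 69.27∠56.2° V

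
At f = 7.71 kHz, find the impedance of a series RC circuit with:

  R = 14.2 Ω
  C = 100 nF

Step 1 — Angular frequency: ω = 2π·f = 2π·7710 = 4.844e+04 rad/s.
Step 2 — Component impedances:
  R: Z = R = 14.2 Ω
  C: Z = 1/(jωC) = -j/(ω·C) = 0 - j206.4 Ω
Step 3 — Series combination: Z_total = R + C = 14.2 - j206.4 Ω = 206.9∠-86.1° Ω.

Z = 14.2 - j206.4 Ω = 206.9∠-86.1° Ω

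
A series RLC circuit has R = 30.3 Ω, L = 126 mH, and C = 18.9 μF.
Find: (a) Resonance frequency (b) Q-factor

Step 1 — Resonance condition Im(Z)=0 gives ω₀ = 1/√(LC).
Step 2 — ω₀ = 1/√(0.126·1.89e-05) = 648 rad/s.
Step 3 — f₀ = ω₀/(2π) = 103.1 Hz.
Step 4 — Series Q: Q = ω₀L/R = 648·0.126/30.3 = 2.695.

(a) f₀ = 103.1 Hz  (b) Q = 2.695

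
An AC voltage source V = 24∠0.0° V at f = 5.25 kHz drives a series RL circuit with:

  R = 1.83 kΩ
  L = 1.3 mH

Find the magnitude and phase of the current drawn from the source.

Step 1 — Angular frequency: ω = 2π·f = 2π·5250 = 3.299e+04 rad/s.
Step 2 — Component impedances:
  R: Z = R = 1830 Ω
  L: Z = jωL = j·3.299e+04·0.0013 = 0 + j42.88 Ω
Step 3 — Series combination: Z_total = R + L = 1830 + j42.88 Ω = 1831∠1.3° Ω.
Step 4 — Source phasor: V = 24∠0.0° V = 24 V.
Step 5 — Ohm's law: I = V / Z_total = (24) / (1830 + j42.88) = 0.01311 - j0.0003072 A.
Step 6 — Convert to polar: |I| = 0.01311 A, ∠I = -1.3°.

I = 0.01311∠-1.3° A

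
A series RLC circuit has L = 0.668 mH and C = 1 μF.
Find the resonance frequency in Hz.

Step 1 — Resonance condition Im(Z)=0 gives ω₀ = 1/√(LC).
Step 2 — ω₀ = 1/√(0.000668·1e-06) = 3.869e+04 rad/s.
Step 3 — f₀ = ω₀/(2π) = 6158 Hz.

f₀ = 6158 Hz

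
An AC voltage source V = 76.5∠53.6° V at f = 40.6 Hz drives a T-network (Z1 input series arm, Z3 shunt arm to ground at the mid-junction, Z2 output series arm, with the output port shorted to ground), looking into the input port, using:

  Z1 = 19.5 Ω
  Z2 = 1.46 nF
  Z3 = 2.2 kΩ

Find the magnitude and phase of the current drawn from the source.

Step 1 — Angular frequency: ω = 2π·f = 2π·40.6 = 255.1 rad/s.
Step 2 — Component impedances:
  Z1: Z = R = 19.5 Ω
  Z2: Z = 1/(jωC) = -j/(ω·C) = 0 - j2.685e+06 Ω
  Z3: Z = R = 2200 Ω
Step 3 — With the output port shorted to ground, the output series arm Z2 runs from the junction to ground; the shunt arm Z3 also runs from the junction to ground. They appear in parallel: Z3 || Z2 = 2200 - j1.803 Ω.
Step 4 — Series with input arm Z1: Z_in = Z1 + (Z3 || Z2) = 2219 - j1.803 Ω = 2219∠-0.0° Ω.
Step 5 — Source phasor: V = 76.5∠53.6° V = 45.4 + j61.57 V.
Step 6 — Ohm's law: I = V / Z_total = (45.4 + j61.57) / (2219 - j1.803) = 0.02043 + j0.02776 A.
Step 7 — Convert to polar: |I| = 0.03447 A, ∠I = 53.6°.

I = 0.03447∠53.6° A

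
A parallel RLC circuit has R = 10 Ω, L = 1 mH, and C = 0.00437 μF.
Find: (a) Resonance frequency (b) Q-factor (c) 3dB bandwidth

Step 1 — Resonance: ω₀ = 1/√(LC) = 1/√(0.001·4.37e-09) = 4.784e+05 rad/s.
Step 2 — f₀ = ω₀/(2π) = 7.613e+04 Hz.
Step 3 — Parallel Q: Q = R/(ω₀L) = 10/(4.784e+05·0.001) = 0.0209.
Step 4 — Bandwidth: Δω = ω₀/Q = 2.288e+07 rad/s; BW = Δω/(2π) = 3.642e+06 Hz.

(a) f₀ = 7.613e+04 Hz  (b) Q = 0.0209  (c) BW = 3.642e+06 Hz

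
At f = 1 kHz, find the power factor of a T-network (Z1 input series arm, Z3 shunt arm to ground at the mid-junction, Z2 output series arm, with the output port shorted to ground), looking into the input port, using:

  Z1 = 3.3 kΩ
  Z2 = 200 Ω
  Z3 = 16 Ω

Step 1 — Angular frequency: ω = 2π·f = 2π·1000 = 6283 rad/s.
Step 2 — Component impedances:
  Z1: Z = R = 3300 Ω
  Z2: Z = R = 200 Ω
  Z3: Z = R = 16 Ω
Step 3 — With the output port shorted to ground, the output series arm Z2 runs from the junction to ground; the shunt arm Z3 also runs from the junction to ground. They appear in parallel: Z3 || Z2 = 14.81 Ω.
Step 4 — Series with input arm Z1: Z_in = Z1 + (Z3 || Z2) = 3315 Ω = 3315∠0.0° Ω.
Step 5 — Power factor: PF = cos(φ) = Re(Z)/|Z| = 3315/3315 = 1.
Step 6 — Type: Im(Z) = 0 ⇒ unity (phase φ = 0.0°).

PF = 1 (unity, φ = 0.0°)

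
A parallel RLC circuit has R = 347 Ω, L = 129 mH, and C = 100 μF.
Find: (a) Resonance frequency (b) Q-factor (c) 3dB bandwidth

Step 1 — Resonance: ω₀ = 1/√(LC) = 1/√(0.129·0.0001) = 278.4 rad/s.
Step 2 — f₀ = ω₀/(2π) = 44.31 Hz.
Step 3 — Parallel Q: Q = R/(ω₀L) = 347/(278.4·0.129) = 9.661.
Step 4 — Bandwidth: Δω = ω₀/Q = 28.82 rad/s; BW = Δω/(2π) = 4.587 Hz.

(a) f₀ = 44.31 Hz  (b) Q = 9.661  (c) BW = 4.587 Hz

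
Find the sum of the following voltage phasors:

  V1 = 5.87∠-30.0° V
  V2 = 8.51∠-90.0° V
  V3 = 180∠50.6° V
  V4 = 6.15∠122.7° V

Step 1 — Convert each phasor to rectangular form:
  V1 = 5.87·(cos(-30.0°) + j·sin(-30.0°)) = 5.084 - j2.935 V
  V2 = 8.51·(cos(-90.0°) + j·sin(-90.0°)) = 0 - j8.51 V
  V3 = 180·(cos(50.6°) + j·sin(50.6°)) = 114.3 + j139.1 V
  V4 = 6.15·(cos(122.7°) + j·sin(122.7°)) = -3.322 + j5.175 V
Step 2 — Sum components: V_total = 116 + j132.8 V.
Step 3 — Convert to polar: |V_total| = 176.4 V, ∠V_total = 48.9°.

V_total = 176.4∠48.9° V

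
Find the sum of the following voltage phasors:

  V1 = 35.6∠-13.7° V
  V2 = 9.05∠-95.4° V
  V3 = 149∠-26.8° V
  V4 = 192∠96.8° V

Step 1 — Convert each phasor to rectangular form:
  V1 = 35.6·(cos(-13.7°) + j·sin(-13.7°)) = 34.59 - j8.431 V
  V2 = 9.05·(cos(-95.4°) + j·sin(-95.4°)) = -0.8517 - j9.01 V
  V3 = 149·(cos(-26.8°) + j·sin(-26.8°)) = 133 - j67.18 V
  V4 = 192·(cos(96.8°) + j·sin(96.8°)) = -22.73 + j190.6 V
Step 2 — Sum components: V_total = 144 + j106 V.
Step 3 — Convert to polar: |V_total| = 178.8 V, ∠V_total = 36.4°.

V_total = 178.8∠36.4° V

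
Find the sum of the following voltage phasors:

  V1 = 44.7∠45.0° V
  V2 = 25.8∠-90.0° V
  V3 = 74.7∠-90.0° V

Step 1 — Convert each phasor to rectangular form:
  V1 = 44.7·(cos(45.0°) + j·sin(45.0°)) = 31.61 + j31.61 V
  V2 = 25.8·(cos(-90.0°) + j·sin(-90.0°)) = 0 - j25.8 V
  V3 = 74.7·(cos(-90.0°) + j·sin(-90.0°)) = 0 - j74.7 V
Step 2 — Sum components: V_total = 31.61 - j68.89 V.
Step 3 — Convert to polar: |V_total| = 75.8 V, ∠V_total = -65.4°.

V_total = 75.8∠-65.4° V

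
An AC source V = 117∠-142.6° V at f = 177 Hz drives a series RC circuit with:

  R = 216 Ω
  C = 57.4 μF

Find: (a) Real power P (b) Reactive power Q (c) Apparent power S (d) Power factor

Step 1 — Angular frequency: ω = 2π·f = 2π·177 = 1112 rad/s.
Step 2 — Component impedances:
  R: Z = R = 216 Ω
  C: Z = 1/(jωC) = -j/(ω·C) = 0 - j15.67 Ω
Step 3 — Series combination: Z_total = R + C = 216 - j15.67 Ω = 216.6∠-4.1° Ω.
Step 4 — Source phasor: V = 117∠-142.6° V = -92.95 - j71.06 V.
Step 5 — Current: I = V / Z = -0.4043 - j0.3583 A = 0.5402∠-138.5° A.
Step 6 — Complex power: S = V·I* = 63.04 - j4.572 VA.
Step 7 — Real power: P = Re(S) = 63.04 W.
Step 8 — Reactive power: Q = Im(S) = -4.572 VAR.
Step 9 — Apparent power: |S| = 63.21 VA.
Step 10 — Power factor: PF = P/|S| = 0.9974 (leading).

(a) P = 63.04 W  (b) Q = -4.572 VAR  (c) S = 63.21 VA  (d) PF = 0.9974 (leading)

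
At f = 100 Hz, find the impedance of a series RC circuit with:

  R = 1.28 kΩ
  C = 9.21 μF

Step 1 — Angular frequency: ω = 2π·f = 2π·100 = 628.3 rad/s.
Step 2 — Component impedances:
  R: Z = R = 1280 Ω
  C: Z = 1/(jωC) = -j/(ω·C) = 0 - j172.8 Ω
Step 3 — Series combination: Z_total = R + C = 1280 - j172.8 Ω = 1292∠-7.7° Ω.

Z = 1280 - j172.8 Ω = 1292∠-7.7° Ω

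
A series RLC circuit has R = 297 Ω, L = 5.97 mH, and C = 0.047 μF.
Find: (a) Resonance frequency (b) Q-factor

Step 1 — Resonance condition Im(Z)=0 gives ω₀ = 1/√(LC).
Step 2 — ω₀ = 1/√(0.00597·4.7e-08) = 5.97e+04 rad/s.
Step 3 — f₀ = ω₀/(2π) = 9501 Hz.
Step 4 — Series Q: Q = ω₀L/R = 5.97e+04·0.00597/297 = 1.2.

(a) f₀ = 9501 Hz  (b) Q = 1.2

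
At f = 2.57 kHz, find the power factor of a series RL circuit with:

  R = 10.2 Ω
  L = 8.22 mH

Step 1 — Angular frequency: ω = 2π·f = 2π·2570 = 1.615e+04 rad/s.
Step 2 — Component impedances:
  R: Z = R = 10.2 Ω
  L: Z = jωL = j·1.615e+04·0.00822 = 0 + j132.7 Ω
Step 3 — Series combination: Z_total = R + L = 10.2 + j132.7 Ω = 133.1∠85.6° Ω.
Step 4 — Power factor: PF = cos(φ) = Re(Z)/|Z| = 10.2/133.13 = 0.07662.
Step 5 — Type: Im(Z) = 132.7 ⇒ lagging (phase φ = 85.6°).

PF = 0.07662 (lagging, φ = 85.6°)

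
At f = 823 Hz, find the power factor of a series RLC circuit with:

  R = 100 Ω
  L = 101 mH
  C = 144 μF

Step 1 — Angular frequency: ω = 2π·f = 2π·823 = 5171 rad/s.
Step 2 — Component impedances:
  R: Z = R = 100 Ω
  L: Z = jωL = j·5171·0.101 = 0 + j522.3 Ω
  C: Z = 1/(jωC) = -j/(ω·C) = 0 - j1.343 Ω
Step 3 — Series combination: Z_total = R + L + C = 100 + j520.9 Ω = 530.4∠79.1° Ω.
Step 4 — Power factor: PF = cos(φ) = Re(Z)/|Z| = 100/530.4 = 0.1885.
Step 5 — Type: Im(Z) = 520.9 ⇒ lagging (phase φ = 79.1°).

PF = 0.1885 (lagging, φ = 79.1°)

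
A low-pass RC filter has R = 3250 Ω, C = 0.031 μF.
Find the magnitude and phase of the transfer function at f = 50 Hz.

Step 1 — Angular frequency: ω = 2π·50 = 314.2 rad/s.
Step 2 — Transfer function: H(jω) = 1/(1 + jωRC).
Step 3 — Denominator: 1 + jωRC = 1 + j·314.2·3250·3.1e-08 = 1 + j0.03165.
Step 4 — H = 0.999 - j0.03162.
Step 5 — Magnitude: |H| = 0.9995 (-0.0 dB); phase: φ = -1.8°.

|H| = 0.9995 (-0.0 dB), φ = -1.8°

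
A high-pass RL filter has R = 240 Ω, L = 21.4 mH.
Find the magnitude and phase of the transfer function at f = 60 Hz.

Step 1 — Angular frequency: ω = 2π·60 = 377 rad/s.
Step 2 — Transfer function: H(jω) = jωL/(R + jωL).
Step 3 — Numerator jωL = j·8.068; denominator R + jωL = 240 + j8.068.
Step 4 — H = 0.001129 + j0.03358.
Step 5 — Magnitude: |H| = 0.0336 (-29.5 dB); phase: φ = 88.1°.

|H| = 0.0336 (-29.5 dB), φ = 88.1°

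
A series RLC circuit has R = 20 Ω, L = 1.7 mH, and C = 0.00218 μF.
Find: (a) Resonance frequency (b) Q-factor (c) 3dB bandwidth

Step 1 — Resonance condition Im(Z)=0 gives ω₀ = 1/√(LC).
Step 2 — ω₀ = 1/√(0.0017·2.18e-09) = 5.195e+05 rad/s.
Step 3 — f₀ = ω₀/(2π) = 8.267e+04 Hz.
Step 4 — Series Q: Q = ω₀L/R = 5.195e+05·0.0017/20 = 44.15.
Step 5 — 3dB bandwidth: Δω = ω₀/Q = 1.176e+04 rad/s; BW = Δω/(2π) = 1872 Hz.

(a) f₀ = 8.267e+04 Hz  (b) Q = 44.15  (c) BW = 1872 Hz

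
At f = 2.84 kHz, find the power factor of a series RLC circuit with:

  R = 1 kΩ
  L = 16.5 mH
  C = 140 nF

Step 1 — Angular frequency: ω = 2π·f = 2π·2840 = 1.784e+04 rad/s.
Step 2 — Component impedances:
  R: Z = R = 1000 Ω
  L: Z = jωL = j·1.784e+04·0.0165 = 0 + j294.4 Ω
  C: Z = 1/(jωC) = -j/(ω·C) = 0 - j400.3 Ω
Step 3 — Series combination: Z_total = R + L + C = 1000 - j105.9 Ω = 1006∠-6.0° Ω.
Step 4 — Power factor: PF = cos(φ) = Re(Z)/|Z| = 1000/1005.6 = 0.9944.
Step 5 — Type: Im(Z) = -105.9 ⇒ leading (phase φ = -6.0°).

PF = 0.9944 (leading, φ = -6.0°)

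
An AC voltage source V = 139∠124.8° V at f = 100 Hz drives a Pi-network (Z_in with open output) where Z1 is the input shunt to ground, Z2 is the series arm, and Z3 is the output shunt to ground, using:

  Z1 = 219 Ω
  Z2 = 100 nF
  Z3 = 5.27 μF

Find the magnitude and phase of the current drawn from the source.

Step 1 — Angular frequency: ω = 2π·f = 2π·100 = 628.3 rad/s.
Step 2 — Component impedances:
  Z1: Z = R = 219 Ω
  Z2: Z = 1/(jωC) = -j/(ω·C) = 0 - j1.592e+04 Ω
  Z3: Z = 1/(jωC) = -j/(ω·C) = 0 - j302 Ω
Step 3 — With open output, the series arm Z2 and the output shunt Z3 appear in series to ground: Z2 + Z3 = 0 - j1.622e+04 Ω.
Step 4 — Parallel with input shunt Z1: Z_in = Z1 || (Z2 + Z3) = 219 - j2.957 Ω = 219∠-0.8° Ω.
Step 5 — Source phasor: V = 139∠124.8° V = -79.33 + j114.1 V.
Step 6 — Ohm's law: I = V / Z_total = (-79.33 + j114.1) / (219 - j2.957) = -0.3693 + j0.5163 A.
Step 7 — Convert to polar: |I| = 0.6348 A, ∠I = 125.6°.

I = 0.6348∠125.6° A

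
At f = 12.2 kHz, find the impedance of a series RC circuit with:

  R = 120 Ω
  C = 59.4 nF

Step 1 — Angular frequency: ω = 2π·f = 2π·1.22e+04 = 7.665e+04 rad/s.
Step 2 — Component impedances:
  R: Z = R = 120 Ω
  C: Z = 1/(jωC) = -j/(ω·C) = 0 - j219.6 Ω
Step 3 — Series combination: Z_total = R + C = 120 - j219.6 Ω = 250.3∠-61.3° Ω.

Z = 120 - j219.6 Ω = 250.3∠-61.3° Ω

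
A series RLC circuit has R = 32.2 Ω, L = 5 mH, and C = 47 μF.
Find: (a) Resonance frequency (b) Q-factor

Step 1 — Resonance condition Im(Z)=0 gives ω₀ = 1/√(LC).
Step 2 — ω₀ = 1/√(0.005·4.7e-05) = 2063 rad/s.
Step 3 — f₀ = ω₀/(2π) = 328.3 Hz.
Step 4 — Series Q: Q = ω₀L/R = 2063·0.005/32.2 = 0.3203.

(a) f₀ = 328.3 Hz  (b) Q = 0.3203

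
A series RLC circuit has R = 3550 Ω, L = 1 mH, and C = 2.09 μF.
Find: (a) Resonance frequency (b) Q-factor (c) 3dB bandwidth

Step 1 — Resonance condition Im(Z)=0 gives ω₀ = 1/√(LC).
Step 2 — ω₀ = 1/√(0.001·2.09e-06) = 2.187e+04 rad/s.
Step 3 — f₀ = ω₀/(2π) = 3481 Hz.
Step 4 — Series Q: Q = ω₀L/R = 2.187e+04·0.001/3550 = 0.006162.
Step 5 — 3dB bandwidth: Δω = ω₀/Q = 3.55e+06 rad/s; BW = Δω/(2π) = 5.65e+05 Hz.

(a) f₀ = 3481 Hz  (b) Q = 0.006162  (c) BW = 5.65e+05 Hz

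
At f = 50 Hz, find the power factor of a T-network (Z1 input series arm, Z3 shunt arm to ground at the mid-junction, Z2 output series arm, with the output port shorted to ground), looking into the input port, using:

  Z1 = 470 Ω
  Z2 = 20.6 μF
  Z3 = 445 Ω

Step 1 — Angular frequency: ω = 2π·f = 2π·50 = 314.2 rad/s.
Step 2 — Component impedances:
  Z1: Z = R = 470 Ω
  Z2: Z = 1/(jωC) = -j/(ω·C) = 0 - j154.5 Ω
  Z3: Z = R = 445 Ω
Step 3 — With the output port shorted to ground, the output series arm Z2 runs from the junction to ground; the shunt arm Z3 also runs from the junction to ground. They appear in parallel: Z3 || Z2 = 47.88 - j137.9 Ω.
Step 4 — Series with input arm Z1: Z_in = Z1 + (Z3 || Z2) = 517.9 - j137.9 Ω = 535.9∠-14.9° Ω.
Step 5 — Power factor: PF = cos(φ) = Re(Z)/|Z| = 517.88/535.93 = 0.9663.
Step 6 — Type: Im(Z) = -137.9 ⇒ leading (phase φ = -14.9°).

PF = 0.9663 (leading, φ = -14.9°)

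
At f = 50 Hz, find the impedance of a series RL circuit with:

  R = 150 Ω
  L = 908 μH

Step 1 — Angular frequency: ω = 2π·f = 2π·50 = 314.2 rad/s.
Step 2 — Component impedances:
  R: Z = R = 150 Ω
  L: Z = jωL = j·314.2·0.000908 = 0 + j0.2853 Ω
Step 3 — Series combination: Z_total = R + L = 150 + j0.2853 Ω = 150∠0.1° Ω.

Z = 150 + j0.2853 Ω = 150∠0.1° Ω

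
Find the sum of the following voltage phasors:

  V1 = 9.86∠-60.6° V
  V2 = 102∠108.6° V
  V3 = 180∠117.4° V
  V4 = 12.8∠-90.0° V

Step 1 — Convert each phasor to rectangular form:
  V1 = 9.86·(cos(-60.6°) + j·sin(-60.6°)) = 4.84 - j8.59 V
  V2 = 102·(cos(108.6°) + j·sin(108.6°)) = -32.53 + j96.67 V
  V3 = 180·(cos(117.4°) + j·sin(117.4°)) = -82.84 + j159.8 V
  V4 = 12.8·(cos(-90.0°) + j·sin(-90.0°)) = 0 - j12.8 V
Step 2 — Sum components: V_total = -110.5 + j235.1 V.
Step 3 — Convert to polar: |V_total| = 259.8 V, ∠V_total = 115.2°.

V_total = 259.8∠115.2° V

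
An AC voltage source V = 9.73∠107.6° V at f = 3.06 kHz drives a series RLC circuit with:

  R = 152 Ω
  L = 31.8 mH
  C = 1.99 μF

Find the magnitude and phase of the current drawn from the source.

Step 1 — Angular frequency: ω = 2π·f = 2π·3060 = 1.923e+04 rad/s.
Step 2 — Component impedances:
  R: Z = R = 152 Ω
  L: Z = jωL = j·1.923e+04·0.0318 = 0 + j611.4 Ω
  C: Z = 1/(jωC) = -j/(ω·C) = 0 - j26.14 Ω
Step 3 — Series combination: Z_total = R + L + C = 152 + j585.3 Ω = 604.7∠75.4° Ω.
Step 4 — Source phasor: V = 9.73∠107.6° V = -2.942 + j9.275 V.
Step 5 — Ohm's law: I = V / Z_total = (-2.942 + j9.275) / (152 + j585.3) = 0.01362 + j0.008565 A.
Step 6 — Convert to polar: |I| = 0.01609 A, ∠I = 32.2°.

I = 0.01609∠32.2° A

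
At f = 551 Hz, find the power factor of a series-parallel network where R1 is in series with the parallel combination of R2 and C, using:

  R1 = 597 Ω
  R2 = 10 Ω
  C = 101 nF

Step 1 — Angular frequency: ω = 2π·f = 2π·551 = 3462 rad/s.
Step 2 — Component impedances:
  R1: Z = R = 597 Ω
  R2: Z = R = 10 Ω
  C: Z = 1/(jωC) = -j/(ω·C) = 0 - j2860 Ω
Step 3 — Parallel branch: R2 || C = 1/(1/R2 + 1/C) = 10 - j0.03497 Ω.
Step 4 — Series with R1: Z_total = R1 + (R2 || C) = 607 - j0.03497 Ω = 607∠-0.0° Ω.
Step 5 — Power factor: PF = cos(φ) = Re(Z)/|Z| = 607/607 = 1.
Step 6 — Type: Im(Z) = -0.03497 ⇒ leading (phase φ = -0.0°).

PF = 1 (leading, φ = -0.0°)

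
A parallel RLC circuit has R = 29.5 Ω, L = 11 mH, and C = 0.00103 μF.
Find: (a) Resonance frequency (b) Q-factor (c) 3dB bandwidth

Step 1 — Resonance: ω₀ = 1/√(LC) = 1/√(0.011·1.03e-09) = 2.971e+05 rad/s.
Step 2 — f₀ = ω₀/(2π) = 4.728e+04 Hz.
Step 3 — Parallel Q: Q = R/(ω₀L) = 29.5/(2.971e+05·0.011) = 0.009027.
Step 4 — Bandwidth: Δω = ω₀/Q = 3.291e+07 rad/s; BW = Δω/(2π) = 5.238e+06 Hz.

(a) f₀ = 4.728e+04 Hz  (b) Q = 0.009027  (c) BW = 5.238e+06 Hz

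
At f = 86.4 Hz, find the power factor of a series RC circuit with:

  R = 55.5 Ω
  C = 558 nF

Step 1 — Angular frequency: ω = 2π·f = 2π·86.4 = 542.9 rad/s.
Step 2 — Component impedances:
  R: Z = R = 55.5 Ω
  C: Z = 1/(jωC) = -j/(ω·C) = 0 - j3301 Ω
Step 3 — Series combination: Z_total = R + C = 55.5 - j3301 Ω = 3302∠-89.0° Ω.
Step 4 — Power factor: PF = cos(φ) = Re(Z)/|Z| = 55.5/3302 = 0.01681.
Step 5 — Type: Im(Z) = -3301 ⇒ leading (phase φ = -89.0°).

PF = 0.01681 (leading, φ = -89.0°)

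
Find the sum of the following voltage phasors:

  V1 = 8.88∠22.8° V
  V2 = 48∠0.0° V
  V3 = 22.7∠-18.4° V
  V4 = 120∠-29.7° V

Step 1 — Convert each phasor to rectangular form:
  V1 = 8.88·(cos(22.8°) + j·sin(22.8°)) = 8.186 + j3.441 V
  V2 = 48·(cos(0.0°) + j·sin(0.0°)) = 48 V
  V3 = 22.7·(cos(-18.4°) + j·sin(-18.4°)) = 21.54 - j7.165 V
  V4 = 120·(cos(-29.7°) + j·sin(-29.7°)) = 104.2 - j59.46 V
Step 2 — Sum components: V_total = 182 - j63.18 V.
Step 3 — Convert to polar: |V_total| = 192.6 V, ∠V_total = -19.1°.

V_total = 192.6∠-19.1° V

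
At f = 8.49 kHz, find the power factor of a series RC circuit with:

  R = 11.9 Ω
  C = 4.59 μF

Step 1 — Angular frequency: ω = 2π·f = 2π·8490 = 5.334e+04 rad/s.
Step 2 — Component impedances:
  R: Z = R = 11.9 Ω
  C: Z = 1/(jωC) = -j/(ω·C) = 0 - j4.084 Ω
Step 3 — Series combination: Z_total = R + C = 11.9 - j4.084 Ω = 12.58∠-18.9° Ω.
Step 4 — Power factor: PF = cos(φ) = Re(Z)/|Z| = 11.9/12.5813 = 0.9458.
Step 5 — Type: Im(Z) = -4.084 ⇒ leading (phase φ = -18.9°).

PF = 0.9458 (leading, φ = -18.9°)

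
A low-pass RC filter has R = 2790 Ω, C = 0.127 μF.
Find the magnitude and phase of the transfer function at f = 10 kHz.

Step 1 — Angular frequency: ω = 2π·1e+04 = 6.283e+04 rad/s.
Step 2 — Transfer function: H(jω) = 1/(1 + jωRC).
Step 3 — Denominator: 1 + jωRC = 1 + j·6.283e+04·2790·1.27e-07 = 1 + j22.26.
Step 4 — H = 0.002013 - j0.04483.
Step 5 — Magnitude: |H| = 0.04487 (-27.0 dB); phase: φ = -87.4°.

|H| = 0.04487 (-27.0 dB), φ = -87.4°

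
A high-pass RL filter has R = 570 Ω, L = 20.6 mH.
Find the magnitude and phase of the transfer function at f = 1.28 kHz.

Step 1 — Angular frequency: ω = 2π·1280 = 8042 rad/s.
Step 2 — Transfer function: H(jω) = jωL/(R + jωL).
Step 3 — Numerator jωL = j·165.7; denominator R + jωL = 570 + j165.7.
Step 4 — H = 0.0779 + j0.268.
Step 5 — Magnitude: |H| = 0.2791 (-11.1 dB); phase: φ = 73.8°.

|H| = 0.2791 (-11.1 dB), φ = 73.8°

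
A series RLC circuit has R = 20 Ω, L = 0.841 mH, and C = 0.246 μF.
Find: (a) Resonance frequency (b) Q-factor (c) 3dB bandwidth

Step 1 — Resonance: ω₀ = 1/√(LC) = 1/√(0.000841·2.46e-07) = 6.952e+04 rad/s.
Step 2 — f₀ = ω₀/(2π) = 1.107e+04 Hz.
Step 3 — Series Q: Q = ω₀L/R = 6.952e+04·0.000841/20 = 2.923.
Step 4 — Bandwidth: Δω = ω₀/Q = 2.378e+04 rad/s; BW = Δω/(2π) = 3785 Hz.

(a) f₀ = 1.107e+04 Hz  (b) Q = 2.923  (c) BW = 3785 Hz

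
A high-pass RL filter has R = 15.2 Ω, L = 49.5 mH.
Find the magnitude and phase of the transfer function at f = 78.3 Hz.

Step 1 — Angular frequency: ω = 2π·78.3 = 492 rad/s.
Step 2 — Transfer function: H(jω) = jωL/(R + jωL).
Step 3 — Numerator jωL = j·24.35; denominator R + jωL = 15.2 + j24.35.
Step 4 — H = 0.7196 + j0.4492.
Step 5 — Magnitude: |H| = 0.8483 (-1.4 dB); phase: φ = 32.0°.

|H| = 0.8483 (-1.4 dB), φ = 32.0°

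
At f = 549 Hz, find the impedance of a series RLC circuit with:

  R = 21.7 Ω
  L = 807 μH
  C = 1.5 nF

Step 1 — Angular frequency: ω = 2π·f = 2π·549 = 3449 rad/s.
Step 2 — Component impedances:
  R: Z = R = 21.7 Ω
  L: Z = jωL = j·3449·0.000807 = 0 + j2.784 Ω
  C: Z = 1/(jωC) = -j/(ω·C) = 0 - j1.933e+05 Ω
Step 3 — Series combination: Z_total = R + L + C = 21.7 - j1.933e+05 Ω = 1.933e+05∠-90.0° Ω.

Z = 21.7 - j1.933e+05 Ω = 1.933e+05∠-90.0° Ω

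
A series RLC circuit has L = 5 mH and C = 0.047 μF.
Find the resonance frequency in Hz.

Step 1 — Resonance condition Im(Z)=0 gives ω₀ = 1/√(LC).
Step 2 — ω₀ = 1/√(0.005·4.7e-08) = 6.523e+04 rad/s.
Step 3 — f₀ = ω₀/(2π) = 1.038e+04 Hz.

f₀ = 1.038e+04 Hz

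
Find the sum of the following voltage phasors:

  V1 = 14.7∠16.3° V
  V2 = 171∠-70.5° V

Step 1 — Convert each phasor to rectangular form:
  V1 = 14.7·(cos(16.3°) + j·sin(16.3°)) = 14.11 + j4.126 V
  V2 = 171·(cos(-70.5°) + j·sin(-70.5°)) = 57.08 - j161.2 V
Step 2 — Sum components: V_total = 71.19 - j157.1 V.
Step 3 — Convert to polar: |V_total| = 172.4 V, ∠V_total = -65.6°.

V_total = 172.4∠-65.6° V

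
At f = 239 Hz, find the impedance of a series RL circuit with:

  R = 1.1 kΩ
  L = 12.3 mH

Step 1 — Angular frequency: ω = 2π·f = 2π·239 = 1502 rad/s.
Step 2 — Component impedances:
  R: Z = R = 1100 Ω
  L: Z = jωL = j·1502·0.0123 = 0 + j18.47 Ω
Step 3 — Series combination: Z_total = R + L = 1100 + j18.47 Ω = 1100∠1.0° Ω.

Z = 1100 + j18.47 Ω = 1100∠1.0° Ω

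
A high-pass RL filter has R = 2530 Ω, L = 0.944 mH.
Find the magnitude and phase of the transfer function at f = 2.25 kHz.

Step 1 — Angular frequency: ω = 2π·2250 = 1.414e+04 rad/s.
Step 2 — Transfer function: H(jω) = jωL/(R + jωL).
Step 3 — Numerator jωL = j·13.35; denominator R + jωL = 2530 + j13.35.
Step 4 — H = 2.782e-05 + j0.005275.
Step 5 — Magnitude: |H| = 0.005275 (-45.6 dB); phase: φ = 89.7°.

|H| = 0.005275 (-45.6 dB), φ = 89.7°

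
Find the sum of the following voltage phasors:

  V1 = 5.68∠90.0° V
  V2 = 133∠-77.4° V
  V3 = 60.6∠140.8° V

Step 1 — Convert each phasor to rectangular form:
  V1 = 5.68·(cos(90.0°) + j·sin(90.0°)) = 0 + j5.68 V
  V2 = 133·(cos(-77.4°) + j·sin(-77.4°)) = 29.01 - j129.8 V
  V3 = 60.6·(cos(140.8°) + j·sin(140.8°)) = -46.96 + j38.3 V
Step 2 — Sum components: V_total = -17.95 - j85.82 V.
Step 3 — Convert to polar: |V_total| = 87.67 V, ∠V_total = -101.8°.

V_total = 87.67∠-101.8° V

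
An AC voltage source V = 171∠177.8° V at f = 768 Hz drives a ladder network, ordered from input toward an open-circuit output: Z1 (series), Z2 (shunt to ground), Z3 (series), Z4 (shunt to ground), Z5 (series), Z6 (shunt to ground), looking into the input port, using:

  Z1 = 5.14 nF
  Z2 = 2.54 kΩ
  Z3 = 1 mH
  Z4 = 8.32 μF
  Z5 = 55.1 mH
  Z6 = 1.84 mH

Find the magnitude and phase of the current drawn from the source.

Step 1 — Angular frequency: ω = 2π·f = 2π·768 = 4825 rad/s.
Step 2 — Component impedances:
  Z1: Z = 1/(jωC) = -j/(ω·C) = 0 - j4.032e+04 Ω
  Z2: Z = R = 2540 Ω
  Z3: Z = jωL = j·4825·0.001 = 0 + j4.825 Ω
  Z4: Z = 1/(jωC) = -j/(ω·C) = 0 - j24.91 Ω
  Z5: Z = jωL = j·4825·0.0551 = 0 + j265.9 Ω
  Z6: Z = jωL = j·4825·0.00184 = 0 + j8.879 Ω
Step 3 — Ladder network (open output): work backward from the far end, alternating series and parallel combinations. Z_in = 0.2005 - j4.034e+04 Ω = 4.034e+04∠-90.0° Ω.
Step 4 — Source phasor: V = 171∠177.8° V = -170.9 + j6.564 V.
Step 5 — Ohm's law: I = V / Z_total = (-170.9 + j6.564) / (0.2005 - j4.034e+04) = -0.0001627 - j0.004236 A.
Step 6 — Convert to polar: |I| = 0.004239 A, ∠I = -92.2°.

I = 0.004239∠-92.2° A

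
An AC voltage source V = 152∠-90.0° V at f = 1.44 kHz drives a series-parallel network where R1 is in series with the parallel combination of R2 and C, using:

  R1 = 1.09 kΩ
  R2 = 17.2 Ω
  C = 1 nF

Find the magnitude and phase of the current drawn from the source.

Step 1 — Angular frequency: ω = 2π·f = 2π·1440 = 9048 rad/s.
Step 2 — Component impedances:
  R1: Z = R = 1090 Ω
  R2: Z = R = 17.2 Ω
  C: Z = 1/(jωC) = -j/(ω·C) = 0 - j1.105e+05 Ω
Step 3 — Parallel branch: R2 || C = 1/(1/R2 + 1/C) = 17.2 - j0.002677 Ω.
Step 4 — Series with R1: Z_total = R1 + (R2 || C) = 1107 - j0.002677 Ω = 1107∠-0.0° Ω.
Step 5 — Source phasor: V = 152∠-90.0° V = 0 - j152 V.
Step 6 — Ohm's law: I = V / Z_total = (0 - j152) / (1107 - j0.002677) = 3.319e-07 - j0.1373 A.
Step 7 — Convert to polar: |I| = 0.1373 A, ∠I = -90.0°.

I = 0.1373∠-90.0° A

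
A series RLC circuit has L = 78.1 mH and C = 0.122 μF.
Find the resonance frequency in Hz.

Step 1 — Resonance condition Im(Z)=0 gives ω₀ = 1/√(LC).
Step 2 — ω₀ = 1/√(0.0781·1.22e-07) = 1.024e+04 rad/s.
Step 3 — f₀ = ω₀/(2π) = 1630 Hz.

f₀ = 1630 Hz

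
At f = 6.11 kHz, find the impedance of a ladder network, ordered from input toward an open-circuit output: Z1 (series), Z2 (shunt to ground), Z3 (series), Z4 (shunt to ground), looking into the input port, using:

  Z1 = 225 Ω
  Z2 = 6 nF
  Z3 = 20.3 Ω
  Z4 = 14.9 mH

Step 1 — Angular frequency: ω = 2π·f = 2π·6110 = 3.839e+04 rad/s.
Step 2 — Component impedances:
  Z1: Z = R = 225 Ω
  Z2: Z = 1/(jωC) = -j/(ω·C) = 0 - j4341 Ω
  Z3: Z = R = 20.3 Ω
  Z4: Z = jωL = j·3.839e+04·0.0149 = 0 + j572 Ω
Step 3 — Ladder network (open output): work backward from the far end, alternating series and parallel combinations. Z_in = 251.9 + j658.7 Ω = 705.2∠69.1° Ω.

Z = 251.9 + j658.7 Ω = 705.2∠69.1° Ω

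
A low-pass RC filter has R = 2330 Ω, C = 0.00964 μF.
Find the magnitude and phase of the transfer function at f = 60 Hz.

Step 1 — Angular frequency: ω = 2π·60 = 377 rad/s.
Step 2 — Transfer function: H(jω) = 1/(1 + jωRC).
Step 3 — Denominator: 1 + jωRC = 1 + j·377·2330·9.64e-09 = 1 + j0.008468.
Step 4 — H = 0.9999 - j0.008467.
Step 5 — Magnitude: |H| = 1 (-0.0 dB); phase: φ = -0.5°.

|H| = 1 (-0.0 dB), φ = -0.5°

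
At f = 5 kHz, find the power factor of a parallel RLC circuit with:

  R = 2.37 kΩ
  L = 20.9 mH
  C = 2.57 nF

Step 1 — Angular frequency: ω = 2π·f = 2π·5000 = 3.142e+04 rad/s.
Step 2 — Component impedances:
  R: Z = R = 2370 Ω
  L: Z = jωL = j·3.142e+04·0.0209 = 0 + j656.6 Ω
  C: Z = 1/(jωC) = -j/(ω·C) = 0 - j1.239e+04 Ω
Step 3 — Parallel combination: 1/Z_total = 1/R + 1/L + 1/C; Z_total = 186.8 + j638.7 Ω = 665.5∠73.7° Ω.
Step 4 — Power factor: PF = cos(φ) = Re(Z)/|Z| = 186.85/665.46 = 0.2808.
Step 5 — Type: Im(Z) = 638.7 ⇒ lagging (phase φ = 73.7°).

PF = 0.2808 (lagging, φ = 73.7°)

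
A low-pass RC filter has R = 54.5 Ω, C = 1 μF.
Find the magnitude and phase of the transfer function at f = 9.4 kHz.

Step 1 — Angular frequency: ω = 2π·9400 = 5.906e+04 rad/s.
Step 2 — Transfer function: H(jω) = 1/(1 + jωRC).
Step 3 — Denominator: 1 + jωRC = 1 + j·5.906e+04·54.5·1e-06 = 1 + j3.219.
Step 4 — H = 0.08802 - j0.2833.
Step 5 — Magnitude: |H| = 0.2967 (-10.6 dB); phase: φ = -72.7°.

|H| = 0.2967 (-10.6 dB), φ = -72.7°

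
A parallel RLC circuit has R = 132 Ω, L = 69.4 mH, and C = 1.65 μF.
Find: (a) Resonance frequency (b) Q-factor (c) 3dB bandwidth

Step 1 — Resonance: ω₀ = 1/√(LC) = 1/√(0.0694·1.65e-06) = 2955 rad/s.
Step 2 — f₀ = ω₀/(2π) = 470.3 Hz.
Step 3 — Parallel Q: Q = R/(ω₀L) = 132/(2955·0.0694) = 0.6436.
Step 4 — Bandwidth: Δω = ω₀/Q = 4591 rad/s; BW = Δω/(2π) = 730.7 Hz.

(a) f₀ = 470.3 Hz  (b) Q = 0.6436  (c) BW = 730.7 Hz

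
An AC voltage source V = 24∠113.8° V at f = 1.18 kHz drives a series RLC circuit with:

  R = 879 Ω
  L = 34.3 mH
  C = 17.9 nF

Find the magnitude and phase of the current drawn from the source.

Step 1 — Angular frequency: ω = 2π·f = 2π·1180 = 7414 rad/s.
Step 2 — Component impedances:
  R: Z = R = 879 Ω
  L: Z = jωL = j·7414·0.0343 = 0 + j254.3 Ω
  C: Z = 1/(jωC) = -j/(ω·C) = 0 - j7535 Ω
Step 3 — Series combination: Z_total = R + L + C = 879 - j7281 Ω = 7334∠-83.1° Ω.
Step 4 — Source phasor: V = 24∠113.8° V = -9.685 + j21.96 V.
Step 5 — Ohm's law: I = V / Z_total = (-9.685 + j21.96) / (879 - j7281) = -0.003131 - j0.0009522 A.
Step 6 — Convert to polar: |I| = 0.003273 A, ∠I = -163.1°.

I = 0.003273∠-163.1° A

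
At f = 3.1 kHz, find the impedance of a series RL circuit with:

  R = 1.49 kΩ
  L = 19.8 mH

Step 1 — Angular frequency: ω = 2π·f = 2π·3100 = 1.948e+04 rad/s.
Step 2 — Component impedances:
  R: Z = R = 1490 Ω
  L: Z = jωL = j·1.948e+04·0.0198 = 0 + j385.7 Ω
Step 3 — Series combination: Z_total = R + L = 1490 + j385.7 Ω = 1539∠14.5° Ω.

Z = 1490 + j385.7 Ω = 1539∠14.5° Ω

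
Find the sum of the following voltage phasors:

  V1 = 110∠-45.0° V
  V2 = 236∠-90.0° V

Step 1 — Convert each phasor to rectangular form:
  V1 = 110·(cos(-45.0°) + j·sin(-45.0°)) = 77.78 - j77.78 V
  V2 = 236·(cos(-90.0°) + j·sin(-90.0°)) = 0 - j236 V
Step 2 — Sum components: V_total = 77.78 - j313.8 V.
Step 3 — Convert to polar: |V_total| = 323.3 V, ∠V_total = -76.1°.

V_total = 323.3∠-76.1° V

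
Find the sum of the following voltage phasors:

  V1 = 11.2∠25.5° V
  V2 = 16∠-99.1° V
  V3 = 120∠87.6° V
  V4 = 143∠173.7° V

Step 1 — Convert each phasor to rectangular form:
  V1 = 11.2·(cos(25.5°) + j·sin(25.5°)) = 10.11 + j4.822 V
  V2 = 16·(cos(-99.1°) + j·sin(-99.1°)) = -2.531 - j15.8 V
  V3 = 120·(cos(87.6°) + j·sin(87.6°)) = 5.025 + j119.9 V
  V4 = 143·(cos(173.7°) + j·sin(173.7°)) = -142.1 + j15.69 V
Step 2 — Sum components: V_total = -129.5 + j124.6 V.
Step 3 — Convert to polar: |V_total| = 179.7 V, ∠V_total = 136.1°.

V_total = 179.7∠136.1° V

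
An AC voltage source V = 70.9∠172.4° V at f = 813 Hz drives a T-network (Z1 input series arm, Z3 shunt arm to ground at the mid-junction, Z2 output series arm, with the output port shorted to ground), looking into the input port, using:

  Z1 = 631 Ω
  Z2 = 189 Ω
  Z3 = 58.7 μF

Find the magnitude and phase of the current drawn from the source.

Step 1 — Angular frequency: ω = 2π·f = 2π·813 = 5108 rad/s.
Step 2 — Component impedances:
  Z1: Z = R = 631 Ω
  Z2: Z = R = 189 Ω
  Z3: Z = 1/(jωC) = -j/(ω·C) = 0 - j3.335 Ω
Step 3 — With the output port shorted to ground, the output series arm Z2 runs from the junction to ground; the shunt arm Z3 also runs from the junction to ground. They appear in parallel: Z3 || Z2 = 0.05883 - j3.334 Ω.
Step 4 — Series with input arm Z1: Z_in = Z1 + (Z3 || Z2) = 631.1 - j3.334 Ω = 631.1∠-0.3° Ω.
Step 5 — Source phasor: V = 70.9∠172.4° V = -70.28 + j9.377 V.
Step 6 — Ohm's law: I = V / Z_total = (-70.28 + j9.377) / (631.1 - j3.334) = -0.1114 + j0.01427 A.
Step 7 — Convert to polar: |I| = 0.1123 A, ∠I = 172.7°.

I = 0.1123∠172.7° A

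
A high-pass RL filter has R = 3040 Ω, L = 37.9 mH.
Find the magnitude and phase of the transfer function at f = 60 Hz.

Step 1 — Angular frequency: ω = 2π·60 = 377 rad/s.
Step 2 — Transfer function: H(jω) = jωL/(R + jωL).
Step 3 — Numerator jωL = j·14.29; denominator R + jωL = 3040 + j14.29.
Step 4 — H = 2.209e-05 + j0.0047.
Step 5 — Magnitude: |H| = 0.0047 (-46.6 dB); phase: φ = 89.7°.

|H| = 0.0047 (-46.6 dB), φ = 89.7°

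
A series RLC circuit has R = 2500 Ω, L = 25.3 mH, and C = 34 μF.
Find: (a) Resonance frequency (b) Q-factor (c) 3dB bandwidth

Step 1 — Resonance: ω₀ = 1/√(LC) = 1/√(0.0253·3.4e-05) = 1078 rad/s.
Step 2 — f₀ = ω₀/(2π) = 171.6 Hz.
Step 3 — Series Q: Q = ω₀L/R = 1078·0.0253/2500 = 0.01091.
Step 4 — Bandwidth: Δω = ω₀/Q = 9.881e+04 rad/s; BW = Δω/(2π) = 1.573e+04 Hz.

(a) f₀ = 171.6 Hz  (b) Q = 0.01091  (c) BW = 1.573e+04 Hz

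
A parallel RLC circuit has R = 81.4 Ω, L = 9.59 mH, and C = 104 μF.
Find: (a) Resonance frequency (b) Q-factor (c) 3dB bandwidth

Step 1 — Resonance: ω₀ = 1/√(LC) = 1/√(0.00959·0.000104) = 1001 rad/s.
Step 2 — f₀ = ω₀/(2π) = 159.4 Hz.
Step 3 — Parallel Q: Q = R/(ω₀L) = 81.4/(1001·0.00959) = 8.477.
Step 4 — Bandwidth: Δω = ω₀/Q = 118.1 rad/s; BW = Δω/(2π) = 18.8 Hz.

(a) f₀ = 159.4 Hz  (b) Q = 8.477  (c) BW = 18.8 Hz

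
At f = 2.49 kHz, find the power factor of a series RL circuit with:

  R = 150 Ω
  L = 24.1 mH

Step 1 — Angular frequency: ω = 2π·f = 2π·2490 = 1.565e+04 rad/s.
Step 2 — Component impedances:
  R: Z = R = 150 Ω
  L: Z = jωL = j·1.565e+04·0.0241 = 0 + j377 Ω
Step 3 — Series combination: Z_total = R + L = 150 + j377 Ω = 405.8∠68.3° Ω.
Step 4 — Power factor: PF = cos(φ) = Re(Z)/|Z| = 150/405.8 = 0.3696.
Step 5 — Type: Im(Z) = 377 ⇒ lagging (phase φ = 68.3°).

PF = 0.3696 (lagging, φ = 68.3°)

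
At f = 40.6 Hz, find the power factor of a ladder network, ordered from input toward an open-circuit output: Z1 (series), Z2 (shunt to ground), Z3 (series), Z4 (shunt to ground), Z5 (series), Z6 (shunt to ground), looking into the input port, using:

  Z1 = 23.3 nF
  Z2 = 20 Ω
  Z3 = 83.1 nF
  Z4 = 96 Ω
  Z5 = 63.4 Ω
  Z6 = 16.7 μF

Step 1 — Angular frequency: ω = 2π·f = 2π·40.6 = 255.1 rad/s.
Step 2 — Component impedances:
  Z1: Z = 1/(jωC) = -j/(ω·C) = 0 - j1.682e+05 Ω
  Z2: Z = R = 20 Ω
  Z3: Z = 1/(jωC) = -j/(ω·C) = 0 - j4.717e+04 Ω
  Z4: Z = R = 96 Ω
  Z5: Z = R = 63.4 Ω
  Z6: Z = 1/(jωC) = -j/(ω·C) = 0 - j234.7 Ω
Step 3 — Ladder network (open output): work backward from the far end, alternating series and parallel combinations. Z_in = 20 - j1.682e+05 Ω = 1.682e+05∠-90.0° Ω.
Step 4 — Power factor: PF = cos(φ) = Re(Z)/|Z| = 20/1.682e+05 = 0.0001189.
Step 5 — Type: Im(Z) = -1.682e+05 ⇒ leading (phase φ = -90.0°).

PF = 0.0001189 (leading, φ = -90.0°)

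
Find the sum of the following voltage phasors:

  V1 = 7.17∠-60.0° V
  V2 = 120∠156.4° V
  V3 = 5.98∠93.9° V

Step 1 — Convert each phasor to rectangular form:
  V1 = 7.17·(cos(-60.0°) + j·sin(-60.0°)) = 3.585 - j6.209 V
  V2 = 120·(cos(156.4°) + j·sin(156.4°)) = -110 + j48.04 V
  V3 = 5.98·(cos(93.9°) + j·sin(93.9°)) = -0.4067 + j5.966 V
Step 2 — Sum components: V_total = -106.8 + j47.8 V.
Step 3 — Convert to polar: |V_total| = 117 V, ∠V_total = 155.9°.

V_total = 117∠155.9° V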